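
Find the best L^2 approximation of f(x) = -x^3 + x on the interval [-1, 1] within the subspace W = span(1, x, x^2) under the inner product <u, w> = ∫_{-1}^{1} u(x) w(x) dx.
g(x) = 2*x/5

The best approximation g ∈ W is the orthogonal projection of f onto W. Writing g = a_0 + a_1 x + a_2 x^2, the coefficients solve the normal equations G · a = b where
  G_{ij} = <φ_i, φ_j> and b_i = <f, φ_i>, with φ_0 = 1, φ_1 = x, φ_2 = x^2.
G =
  [2, 0, 2/3]
  [0, 2/3, 0]
  [2/3, 0, 2/5],
b = (0, 4/15, 0).
Solving gives a_0 = 0, a_1 = 2/5, a_2 = 0, so
  g(x) = 2*x/5.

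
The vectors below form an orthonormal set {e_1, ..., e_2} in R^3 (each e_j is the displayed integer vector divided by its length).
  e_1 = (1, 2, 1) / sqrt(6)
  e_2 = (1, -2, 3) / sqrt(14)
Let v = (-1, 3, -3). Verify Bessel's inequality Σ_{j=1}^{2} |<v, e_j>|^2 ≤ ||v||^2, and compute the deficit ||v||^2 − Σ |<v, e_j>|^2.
Σ |<v, e_j>|^2 = 398/21; ||v||^2 = 19; deficit = 1/21

Write each e_j = u_j / sqrt(<u_j, u_j>) where u_j is the displayed integer vector. Then <v, e_j> = <v, u_j> / sqrt(<u_j, u_j>), so |<v, e_j>|^2 = <v, u_j>^2 / <u_j, u_j>.
Coefficients: <v, e_1> = 2/sqrt(6), <v, e_2> = -16/sqrt(14).
Square and sum: Σ |<v, e_j>|^2 = 398/21.
Compute ||v||^2 = v·v = 19.
Deficit = 19 − 398/21 = 1/21 ≥ 0, confirming Bessel's inequality. (The deficit equals ||v − Σ <v,e_j> e_j||^2, the squared distance from v to span{e_j}.)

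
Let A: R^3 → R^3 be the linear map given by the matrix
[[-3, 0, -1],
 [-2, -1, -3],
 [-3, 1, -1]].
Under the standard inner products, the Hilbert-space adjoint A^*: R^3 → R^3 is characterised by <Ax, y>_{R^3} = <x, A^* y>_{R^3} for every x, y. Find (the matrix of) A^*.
A^* = A^T =
[[-3, -2, -3],
 [0, -1, 1],
 [-1, -3, -1]]

For real matrices with standard dot products, the defining identity <Ax, y> = <x, A^* y> gives (Ax)^T y = x^T (A^*) y, i.e. x^T A^T y = x^T (A^*) y. Since this holds for all x, y, we must have A^* = A^T. Therefore
A^* =
[[-3, -2, -3],
 [0, -1, 1],
 [-1, -3, -1]].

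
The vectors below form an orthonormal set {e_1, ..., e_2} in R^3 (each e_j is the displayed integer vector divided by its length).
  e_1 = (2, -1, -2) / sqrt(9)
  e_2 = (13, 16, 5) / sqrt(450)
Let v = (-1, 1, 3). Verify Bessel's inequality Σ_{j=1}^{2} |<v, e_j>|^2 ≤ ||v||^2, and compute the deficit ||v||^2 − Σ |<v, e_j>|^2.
Σ |<v, e_j>|^2 = 243/25; ||v||^2 = 11; deficit = 32/25

Write each e_j = u_j / sqrt(<u_j, u_j>) where u_j is the displayed integer vector. Then <v, e_j> = <v, u_j> / sqrt(<u_j, u_j>), so |<v, e_j>|^2 = <v, u_j>^2 / <u_j, u_j>.
Coefficients: <v, e_1> = -9/sqrt(9), <v, e_2> = 18/sqrt(450).
Square and sum: Σ |<v, e_j>|^2 = 243/25.
Compute ||v||^2 = v·v = 11.
Deficit = 11 − 243/25 = 32/25 ≥ 0, confirming Bessel's inequality. (The deficit equals ||v − Σ <v,e_j> e_j||^2, the squared distance from v to span{e_j}.)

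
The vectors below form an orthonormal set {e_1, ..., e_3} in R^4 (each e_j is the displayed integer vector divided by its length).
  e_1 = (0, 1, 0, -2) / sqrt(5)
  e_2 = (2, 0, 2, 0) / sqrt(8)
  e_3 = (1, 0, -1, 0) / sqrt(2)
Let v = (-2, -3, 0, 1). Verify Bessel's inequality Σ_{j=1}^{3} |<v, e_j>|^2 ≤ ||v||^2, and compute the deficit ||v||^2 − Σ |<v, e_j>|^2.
Σ |<v, e_j>|^2 = 9; ||v||^2 = 14; deficit = 5

Write each e_j = u_j / sqrt(<u_j, u_j>) where u_j is the displayed integer vector. Then <v, e_j> = <v, u_j> / sqrt(<u_j, u_j>), so |<v, e_j>|^2 = <v, u_j>^2 / <u_j, u_j>.
Coefficients: <v, e_1> = -5/sqrt(5), <v, e_2> = -4/sqrt(8), <v, e_3> = -2/sqrt(2).
Square and sum: Σ |<v, e_j>|^2 = 9.
Compute ||v||^2 = v·v = 14.
Deficit = 14 − 9 = 5 ≥ 0, confirming Bessel's inequality. (The deficit equals ||v − Σ <v,e_j> e_j||^2, the squared distance from v to span{e_j}.)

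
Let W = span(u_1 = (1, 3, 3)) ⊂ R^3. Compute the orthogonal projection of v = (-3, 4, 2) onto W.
proj_W(v) = (15/19, 45/19, 45/19)

Set up U = [u_1 | ... | u_1] ∈ R^(3×1). The projector onto W = col(U) is P = U (U^T U)^(-1) U^T.
Compute U^T U =
  [19],
and U^T v = (15).
Solve U^T U · c = U^T v for the coefficients: c = (15/19). The projection is proj_W(v) = U c.
Check: (v - proj_W(v)) · u_1 = 0  (should be 0).
Result: proj_W(v) = (15/19, 45/19, 45/19).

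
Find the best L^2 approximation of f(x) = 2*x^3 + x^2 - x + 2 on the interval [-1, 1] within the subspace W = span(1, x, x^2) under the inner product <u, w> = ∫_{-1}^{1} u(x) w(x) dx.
g(x) = x^2 + x/5 + 2

The best approximation g ∈ W is the orthogonal projection of f onto W. Writing g = a_0 + a_1 x + a_2 x^2, the coefficients solve the normal equations G · a = b where
  G_{ij} = <φ_i, φ_j> and b_i = <f, φ_i>, with φ_0 = 1, φ_1 = x, φ_2 = x^2.
G =
  [2, 0, 2/3]
  [0, 2/3, 0]
  [2/3, 0, 2/5],
b = (14/3, 2/15, 26/15).
Solving gives a_0 = 2, a_1 = 1/5, a_2 = 1, so
  g(x) = x^2 + x/5 + 2.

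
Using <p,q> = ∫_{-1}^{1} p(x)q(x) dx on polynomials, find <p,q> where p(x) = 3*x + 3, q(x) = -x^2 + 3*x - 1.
<p,q> = -2

Expand the product: p(x)·q(x) = -3*x^3 + 6*x^2 + 6*x - 3.
∫_{-1}^{1} of each monomial x^k gives [2/(k+1) if k even, 0 if k odd]. Integrating term-by-term (or equivalently evaluating the antiderivative F(x) = -3*x^4/4 + 2*x^3 + 3*x^2 - 3*x at the endpoints):
  F(1) − F(−1) = 5/4 − (13/4) = -2.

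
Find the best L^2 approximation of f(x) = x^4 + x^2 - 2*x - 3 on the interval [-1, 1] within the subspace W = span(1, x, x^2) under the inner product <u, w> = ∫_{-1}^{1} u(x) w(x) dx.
g(x) = 13*x^2/7 - 2*x - 108/35

The best approximation g ∈ W is the orthogonal projection of f onto W. Writing g = a_0 + a_1 x + a_2 x^2, the coefficients solve the normal equations G · a = b where
  G_{ij} = <φ_i, φ_j> and b_i = <f, φ_i>, with φ_0 = 1, φ_1 = x, φ_2 = x^2.
G =
  [2, 0, 2/3]
  [0, 2/3, 0]
  [2/3, 0, 2/5],
b = (-74/15, -4/3, -46/35).
Solving gives a_0 = -108/35, a_1 = -2, a_2 = 13/7, so
  g(x) = 13*x^2/7 - 2*x - 108/35.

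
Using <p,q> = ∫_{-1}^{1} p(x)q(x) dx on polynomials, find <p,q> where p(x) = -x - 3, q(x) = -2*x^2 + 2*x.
<p,q> = 8/3

Expand the product: p(x)·q(x) = 2*x^3 + 4*x^2 - 6*x.
∫_{-1}^{1} of each monomial x^k gives [2/(k+1) if k even, 0 if k odd]. Integrating term-by-term (or equivalently evaluating the antiderivative F(x) = x^4/2 + 4*x^3/3 - 3*x^2 at the endpoints):
  F(1) − F(−1) = -7/6 − (-23/6) = 8/3.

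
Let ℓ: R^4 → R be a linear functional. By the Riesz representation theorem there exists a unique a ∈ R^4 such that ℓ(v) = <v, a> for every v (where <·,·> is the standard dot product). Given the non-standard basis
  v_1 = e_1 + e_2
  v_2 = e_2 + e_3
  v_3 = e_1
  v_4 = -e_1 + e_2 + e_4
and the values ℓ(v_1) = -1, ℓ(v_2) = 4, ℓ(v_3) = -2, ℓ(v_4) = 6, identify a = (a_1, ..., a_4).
a = (-2, 1, 3, 3)

Write a = (a_1, ..., a_4) in the standard basis. For each basis vector v_i, ℓ(v_i) = <v_i, a> is a linear equation in the a_j's. Collect the n equations into a matrix system V a = ℓ, where row i of V is v_i (expressed in the standard basis). Since V is invertible (lower-triangular with 1s on the diagonal, up to permutation), solve by back-substitution:
  V =
[[1, 1, 0, 0],
 [0, 1, 1, 0],
 [1, 0, 0, 0],
 [-1, 1, 0, 1]]
  V a = (-1, 4, -2, 6)
Solving gives a = (-2, 1, 3, 3).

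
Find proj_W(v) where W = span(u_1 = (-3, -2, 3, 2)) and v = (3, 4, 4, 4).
proj_W(v) = (-9/26, -3/13, 9/26, 3/13)

Set up U = [u_1 | ... | u_1] ∈ R^(4×1). The projector onto W = col(U) is P = U (U^T U)^(-1) U^T.
Compute U^T U =
  [26],
and U^T v = (3).
Solve U^T U · c = U^T v for the coefficients: c = (3/26). The projection is proj_W(v) = U c.
Check: (v - proj_W(v)) · u_1 = 0  (should be 0).
Result: proj_W(v) = (-9/26, -3/13, 9/26, 3/13).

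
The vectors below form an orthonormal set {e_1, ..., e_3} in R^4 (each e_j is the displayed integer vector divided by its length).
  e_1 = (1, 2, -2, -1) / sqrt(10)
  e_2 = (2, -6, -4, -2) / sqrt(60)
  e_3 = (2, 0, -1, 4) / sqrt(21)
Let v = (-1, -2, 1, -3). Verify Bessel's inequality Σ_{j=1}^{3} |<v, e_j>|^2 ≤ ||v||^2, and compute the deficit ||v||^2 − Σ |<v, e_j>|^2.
Σ |<v, e_j>|^2 = 103/7; ||v||^2 = 15; deficit = 2/7

Write each e_j = u_j / sqrt(<u_j, u_j>) where u_j is the displayed integer vector. Then <v, e_j> = <v, u_j> / sqrt(<u_j, u_j>), so |<v, e_j>|^2 = <v, u_j>^2 / <u_j, u_j>.
Coefficients: <v, e_1> = -4/sqrt(10), <v, e_2> = 12/sqrt(60), <v, e_3> = -15/sqrt(21).
Square and sum: Σ |<v, e_j>|^2 = 103/7.
Compute ||v||^2 = v·v = 15.
Deficit = 15 − 103/7 = 2/7 ≥ 0, confirming Bessel's inequality. (The deficit equals ||v − Σ <v,e_j> e_j||^2, the squared distance from v to span{e_j}.)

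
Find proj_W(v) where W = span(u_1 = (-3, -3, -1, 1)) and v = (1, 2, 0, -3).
proj_W(v) = (9/5, 9/5, 3/5, -3/5)

Set up U = [u_1 | ... | u_1] ∈ R^(4×1). The projector onto W = col(U) is P = U (U^T U)^(-1) U^T.
Compute U^T U =
  [20],
and U^T v = (-12).
Solve U^T U · c = U^T v for the coefficients: c = (-3/5). The projection is proj_W(v) = U c.
Check: (v - proj_W(v)) · u_1 = 0  (should be 0).
Result: proj_W(v) = (9/5, 9/5, 3/5, -3/5).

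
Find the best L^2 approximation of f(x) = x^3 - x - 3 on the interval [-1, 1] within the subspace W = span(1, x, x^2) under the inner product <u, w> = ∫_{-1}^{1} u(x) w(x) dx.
g(x) = -2*x/5 - 3

The best approximation g ∈ W is the orthogonal projection of f onto W. Writing g = a_0 + a_1 x + a_2 x^2, the coefficients solve the normal equations G · a = b where
  G_{ij} = <φ_i, φ_j> and b_i = <f, φ_i>, with φ_0 = 1, φ_1 = x, φ_2 = x^2.
G =
  [2, 0, 2/3]
  [0, 2/3, 0]
  [2/3, 0, 2/5],
b = (-6, -4/15, -2).
Solving gives a_0 = -3, a_1 = -2/5, a_2 = 0, so
  g(x) = -2*x/5 - 3.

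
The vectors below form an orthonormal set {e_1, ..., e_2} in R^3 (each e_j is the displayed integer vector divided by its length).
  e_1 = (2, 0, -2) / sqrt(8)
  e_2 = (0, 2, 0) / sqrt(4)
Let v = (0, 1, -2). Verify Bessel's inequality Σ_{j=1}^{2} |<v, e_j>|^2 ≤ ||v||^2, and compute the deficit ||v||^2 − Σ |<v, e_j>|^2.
Σ |<v, e_j>|^2 = 3; ||v||^2 = 5; deficit = 2

Write each e_j = u_j / sqrt(<u_j, u_j>) where u_j is the displayed integer vector. Then <v, e_j> = <v, u_j> / sqrt(<u_j, u_j>), so |<v, e_j>|^2 = <v, u_j>^2 / <u_j, u_j>.
Coefficients: <v, e_1> = 4/sqrt(8), <v, e_2> = 2/sqrt(4).
Square and sum: Σ |<v, e_j>|^2 = 3.
Compute ||v||^2 = v·v = 5.
Deficit = 5 − 3 = 2 ≥ 0, confirming Bessel's inequality. (The deficit equals ||v − Σ <v,e_j> e_j||^2, the squared distance from v to span{e_j}.)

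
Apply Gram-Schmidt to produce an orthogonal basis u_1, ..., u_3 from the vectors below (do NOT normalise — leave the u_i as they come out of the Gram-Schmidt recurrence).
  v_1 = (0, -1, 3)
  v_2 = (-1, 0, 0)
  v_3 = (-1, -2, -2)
Orthogonal basis:
  u_1 = (0, -1, 3)
  u_2 = (-1, 0, 0)
  u_3 = (0, -12/5, -4/5)

Apply the Gram-Schmidt recurrence
  u_1 = v_1
  u_i = v_i − Σ_{j<i} ((v_i · u_j) / (u_j · u_j)) · u_j.

Step by step this gives:
  u_1 = (0, -1, 3)
  u_2 = (-1, 0, 0)
  u_3 = (0, -12/5, -4/5)

Orthogonality check:
  u_2 · u_1 = 0 (should be 0)
  u_3 · u_1 = 0 (should be 0)
  u_3 · u_2 = 0 (should be 0)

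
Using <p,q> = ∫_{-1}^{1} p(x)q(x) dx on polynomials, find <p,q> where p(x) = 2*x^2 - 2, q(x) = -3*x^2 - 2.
<p,q> = 104/15

Expand the product: p(x)·q(x) = -6*x^4 + 2*x^2 + 4.
∫_{-1}^{1} of each monomial x^k gives [2/(k+1) if k even, 0 if k odd]. Integrating term-by-term (or equivalently evaluating the antiderivative F(x) = -6*x^5/5 + 2*x^3/3 + 4*x at the endpoints):
  F(1) − F(−1) = 52/15 − (-52/15) = 104/15.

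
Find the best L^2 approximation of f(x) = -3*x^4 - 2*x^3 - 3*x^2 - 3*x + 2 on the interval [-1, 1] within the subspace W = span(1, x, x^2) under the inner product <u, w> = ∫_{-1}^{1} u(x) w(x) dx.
g(x) = -39*x^2/7 - 21*x/5 + 79/35

The best approximation g ∈ W is the orthogonal projection of f onto W. Writing g = a_0 + a_1 x + a_2 x^2, the coefficients solve the normal equations G · a = b where
  G_{ij} = <φ_i, φ_j> and b_i = <f, φ_i>, with φ_0 = 1, φ_1 = x, φ_2 = x^2.
G =
  [2, 0, 2/3]
  [0, 2/3, 0]
  [2/3, 0, 2/5],
b = (4/5, -14/5, -76/105).
Solving gives a_0 = 79/35, a_1 = -21/5, a_2 = -39/7, so
  g(x) = -39*x^2/7 - 21*x/5 + 79/35.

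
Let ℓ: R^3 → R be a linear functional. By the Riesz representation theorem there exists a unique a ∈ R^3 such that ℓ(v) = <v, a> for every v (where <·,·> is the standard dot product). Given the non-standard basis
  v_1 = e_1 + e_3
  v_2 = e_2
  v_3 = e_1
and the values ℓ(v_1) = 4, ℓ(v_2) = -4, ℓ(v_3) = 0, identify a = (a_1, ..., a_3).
a = (0, -4, 4)

Write a = (a_1, ..., a_3) in the standard basis. For each basis vector v_i, ℓ(v_i) = <v_i, a> is a linear equation in the a_j's. Collect the n equations into a matrix system V a = ℓ, where row i of V is v_i (expressed in the standard basis). Since V is invertible (lower-triangular with 1s on the diagonal, up to permutation), solve by back-substitution:
  V =
[[1, 0, 1],
 [0, 1, 0],
 [1, 0, 0]]
  V a = (4, -4, 0)
Solving gives a = (0, -4, 4).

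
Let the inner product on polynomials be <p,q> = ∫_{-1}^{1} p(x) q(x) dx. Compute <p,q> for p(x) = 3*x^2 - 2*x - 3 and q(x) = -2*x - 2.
<p,q> = 32/3

Expand the product: p(x)·q(x) = -6*x^3 - 2*x^2 + 10*x + 6.
∫_{-1}^{1} of each monomial x^k gives [2/(k+1) if k even, 0 if k odd]. Integrating term-by-term (or equivalently evaluating the antiderivative F(x) = -3*x^4/2 - 2*x^3/3 + 5*x^2 + 6*x at the endpoints):
  F(1) − F(−1) = 53/6 − (-11/6) = 32/3.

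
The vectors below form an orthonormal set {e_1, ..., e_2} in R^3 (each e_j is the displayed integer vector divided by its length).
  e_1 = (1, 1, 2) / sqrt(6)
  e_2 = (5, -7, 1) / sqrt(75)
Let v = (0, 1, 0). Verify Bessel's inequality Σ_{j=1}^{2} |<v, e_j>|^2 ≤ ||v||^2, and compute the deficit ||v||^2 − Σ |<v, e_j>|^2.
Σ |<v, e_j>|^2 = 41/50; ||v||^2 = 1; deficit = 9/50

Write each e_j = u_j / sqrt(<u_j, u_j>) where u_j is the displayed integer vector. Then <v, e_j> = <v, u_j> / sqrt(<u_j, u_j>), so |<v, e_j>|^2 = <v, u_j>^2 / <u_j, u_j>.
Coefficients: <v, e_1> = 1/sqrt(6), <v, e_2> = -7/sqrt(75).
Square and sum: Σ |<v, e_j>|^2 = 41/50.
Compute ||v||^2 = v·v = 1.
Deficit = 1 − 41/50 = 9/50 ≥ 0, confirming Bessel's inequality. (The deficit equals ||v − Σ <v,e_j> e_j||^2, the squared distance from v to span{e_j}.)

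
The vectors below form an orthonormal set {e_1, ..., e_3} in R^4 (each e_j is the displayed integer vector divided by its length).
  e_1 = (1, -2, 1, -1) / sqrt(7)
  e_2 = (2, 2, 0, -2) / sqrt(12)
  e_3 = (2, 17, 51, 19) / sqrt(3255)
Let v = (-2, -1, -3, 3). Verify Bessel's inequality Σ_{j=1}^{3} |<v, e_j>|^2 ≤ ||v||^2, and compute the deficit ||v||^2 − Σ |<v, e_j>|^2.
Σ |<v, e_j>|^2 = 3309/155; ||v||^2 = 23; deficit = 256/155

Write each e_j = u_j / sqrt(<u_j, u_j>) where u_j is the displayed integer vector. Then <v, e_j> = <v, u_j> / sqrt(<u_j, u_j>), so |<v, e_j>|^2 = <v, u_j>^2 / <u_j, u_j>.
Coefficients: <v, e_1> = -6/sqrt(7), <v, e_2> = -12/sqrt(12), <v, e_3> = -117/sqrt(3255).
Square and sum: Σ |<v, e_j>|^2 = 3309/155.
Compute ||v||^2 = v·v = 23.
Deficit = 23 − 3309/155 = 256/155 ≥ 0, confirming Bessel's inequality. (The deficit equals ||v − Σ <v,e_j> e_j||^2, the squared distance from v to span{e_j}.)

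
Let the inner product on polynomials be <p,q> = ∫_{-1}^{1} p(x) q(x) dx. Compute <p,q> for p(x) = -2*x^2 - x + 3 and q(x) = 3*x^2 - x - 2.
<p,q> = -76/15

Expand the product: p(x)·q(x) = -6*x^4 - x^3 + 14*x^2 - x - 6.
∫_{-1}^{1} of each monomial x^k gives [2/(k+1) if k even, 0 if k odd]. Integrating term-by-term (or equivalently evaluating the antiderivative F(x) = -6*x^5/5 - x^4/4 + 14*x^3/3 - x^2/2 - 6*x at the endpoints):
  F(1) − F(−1) = -197/60 − (107/60) = -76/15.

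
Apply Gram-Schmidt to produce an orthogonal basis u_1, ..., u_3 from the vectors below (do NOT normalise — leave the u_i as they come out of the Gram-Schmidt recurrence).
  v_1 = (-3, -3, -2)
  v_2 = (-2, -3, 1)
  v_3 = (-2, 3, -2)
Orthogonal basis:
  u_1 = (-3, -3, -2)
  u_2 = (-5/22, -27/22, 24/11)
  u_3 = (-297/139, 231/139, 99/139)

Apply the Gram-Schmidt recurrence
  u_1 = v_1
  u_i = v_i − Σ_{j<i} ((v_i · u_j) / (u_j · u_j)) · u_j.

Step by step this gives:
  u_1 = (-3, -3, -2)
  u_2 = (-5/22, -27/22, 24/11)
  u_3 = (-297/139, 231/139, 99/139)

Orthogonality check:
  u_2 · u_1 = 0 (should be 0)
  u_3 · u_1 = 0 (should be 0)
  u_3 · u_2 = 0 (should be 0)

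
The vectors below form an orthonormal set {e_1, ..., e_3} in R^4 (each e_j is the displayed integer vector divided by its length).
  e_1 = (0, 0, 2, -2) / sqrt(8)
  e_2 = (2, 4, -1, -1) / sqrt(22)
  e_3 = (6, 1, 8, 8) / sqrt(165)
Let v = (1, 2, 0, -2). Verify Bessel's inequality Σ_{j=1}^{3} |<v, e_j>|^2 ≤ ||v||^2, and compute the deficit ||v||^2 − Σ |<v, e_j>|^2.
Σ |<v, e_j>|^2 = 134/15; ||v||^2 = 9; deficit = 1/15

Write each e_j = u_j / sqrt(<u_j, u_j>) where u_j is the displayed integer vector. Then <v, e_j> = <v, u_j> / sqrt(<u_j, u_j>), so |<v, e_j>|^2 = <v, u_j>^2 / <u_j, u_j>.
Coefficients: <v, e_1> = 4/sqrt(8), <v, e_2> = 12/sqrt(22), <v, e_3> = -8/sqrt(165).
Square and sum: Σ |<v, e_j>|^2 = 134/15.
Compute ||v||^2 = v·v = 9.
Deficit = 9 − 134/15 = 1/15 ≥ 0, confirming Bessel's inequality. (The deficit equals ||v − Σ <v,e_j> e_j||^2, the squared distance from v to span{e_j}.)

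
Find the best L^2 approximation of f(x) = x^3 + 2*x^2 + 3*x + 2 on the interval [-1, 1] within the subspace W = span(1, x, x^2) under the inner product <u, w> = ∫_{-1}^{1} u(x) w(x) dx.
g(x) = 2*x^2 + 18*x/5 + 2

The best approximation g ∈ W is the orthogonal projection of f onto W. Writing g = a_0 + a_1 x + a_2 x^2, the coefficients solve the normal equations G · a = b where
  G_{ij} = <φ_i, φ_j> and b_i = <f, φ_i>, with φ_0 = 1, φ_1 = x, φ_2 = x^2.
G =
  [2, 0, 2/3]
  [0, 2/3, 0]
  [2/3, 0, 2/5],
b = (16/3, 12/5, 32/15).
Solving gives a_0 = 2, a_1 = 18/5, a_2 = 2, so
  g(x) = 2*x^2 + 18*x/5 + 2.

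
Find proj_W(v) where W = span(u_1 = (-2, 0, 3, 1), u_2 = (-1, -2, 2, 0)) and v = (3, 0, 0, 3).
proj_W(v) = (12/31, 18/31, -45/62, -3/62)

Set up U = [u_1 | ... | u_2] ∈ R^(4×2). The projector onto W = col(U) is P = U (U^T U)^(-1) U^T.
Compute U^T U =
  [14, 8]
  [8, 9],
and U^T v = (-3, -3).
Solve U^T U · c = U^T v for the coefficients: c = (-3/62, -9/31). The projection is proj_W(v) = U c.
Check: (v - proj_W(v)) · u_1 = 0  (should be 0).
Check: (v - proj_W(v)) · u_2 = 0  (should be 0).
Result: proj_W(v) = (12/31, 18/31, -45/62, -3/62).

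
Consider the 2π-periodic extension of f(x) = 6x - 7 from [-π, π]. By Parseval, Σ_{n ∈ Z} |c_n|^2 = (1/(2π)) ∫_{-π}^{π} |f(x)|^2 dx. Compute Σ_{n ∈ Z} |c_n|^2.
Σ |c_n|^2 = 12π^2 + 49

Expand and integrate term by term over [-π, π]:
  ∫ (6x)^2 dx = 36·(2π^3/3); ∫ 2·6·(-7)·x dx = 0 (odd integrand); ∫ (-7)^2 dx = 49·2π.
So (1/(2π)) ∫_{-π}^{π} (6x - 7)^2 dx = 36π^2/3 + 49 = 12π^2 + 49.
Parseval ⇒ Σ |c_n|^2 = 12π^2 + 49.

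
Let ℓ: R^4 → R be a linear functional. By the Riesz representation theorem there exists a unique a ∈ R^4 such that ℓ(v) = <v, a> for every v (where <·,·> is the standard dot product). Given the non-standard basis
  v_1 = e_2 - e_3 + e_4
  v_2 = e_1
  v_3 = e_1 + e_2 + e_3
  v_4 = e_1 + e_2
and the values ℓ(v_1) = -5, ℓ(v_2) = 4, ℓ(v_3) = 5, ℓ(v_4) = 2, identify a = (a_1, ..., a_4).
a = (4, -2, 3, 0)

Write a = (a_1, ..., a_4) in the standard basis. For each basis vector v_i, ℓ(v_i) = <v_i, a> is a linear equation in the a_j's. Collect the n equations into a matrix system V a = ℓ, where row i of V is v_i (expressed in the standard basis). Since V is invertible (lower-triangular with 1s on the diagonal, up to permutation), solve by back-substitution:
  V =
[[0, 1, -1, 1],
 [1, 0, 0, 0],
 [1, 1, 1, 0],
 [1, 1, 0, 0]]
  V a = (-5, 4, 5, 2)
Solving gives a = (4, -2, 3, 0).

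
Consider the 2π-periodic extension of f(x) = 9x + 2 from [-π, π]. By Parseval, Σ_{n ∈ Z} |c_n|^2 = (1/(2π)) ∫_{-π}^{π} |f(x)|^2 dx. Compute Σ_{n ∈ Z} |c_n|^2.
Σ |c_n|^2 = 27π^2 + 4

Expand and integrate term by term over [-π, π]:
  ∫ (9x)^2 dx = 81·(2π^3/3); ∫ 2·9·(2)·x dx = 0 (odd integrand); ∫ 2^2 dx = 4·2π.
So (1/(2π)) ∫_{-π}^{π} (9x + 2)^2 dx = 81π^2/3 + 4 = 27π^2 + 4.
Parseval ⇒ Σ |c_n|^2 = 27π^2 + 4.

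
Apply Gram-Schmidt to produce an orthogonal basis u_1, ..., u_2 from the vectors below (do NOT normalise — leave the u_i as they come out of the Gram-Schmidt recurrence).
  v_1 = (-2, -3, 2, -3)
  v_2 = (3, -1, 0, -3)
Orthogonal basis:
  u_1 = (-2, -3, 2, -3)
  u_2 = (45/13, -4/13, -6/13, -30/13)

Apply the Gram-Schmidt recurrence
  u_1 = v_1
  u_i = v_i − Σ_{j<i} ((v_i · u_j) / (u_j · u_j)) · u_j.

Step by step this gives:
  u_1 = (-2, -3, 2, -3)
  u_2 = (45/13, -4/13, -6/13, -30/13)

Orthogonality check:
  u_2 · u_1 = 0 (should be 0)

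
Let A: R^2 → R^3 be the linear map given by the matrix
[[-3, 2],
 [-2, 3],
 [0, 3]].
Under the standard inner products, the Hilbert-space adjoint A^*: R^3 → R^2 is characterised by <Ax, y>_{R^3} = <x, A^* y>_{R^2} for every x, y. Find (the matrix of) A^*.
A^* = A^T =
[[-3, -2, 0],
 [2, 3, 3]]

For real matrices with standard dot products, the defining identity <Ax, y> = <x, A^* y> gives (Ax)^T y = x^T (A^*) y, i.e. x^T A^T y = x^T (A^*) y. Since this holds for all x, y, we must have A^* = A^T. Therefore
A^* =
[[-3, -2, 0],
 [2, 3, 3]].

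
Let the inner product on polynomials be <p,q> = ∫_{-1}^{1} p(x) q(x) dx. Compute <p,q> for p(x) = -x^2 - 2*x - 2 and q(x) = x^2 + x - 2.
<p,q> = 94/15

Expand the product: p(x)·q(x) = -x^4 - 3*x^3 - 2*x^2 + 2*x + 4.
∫_{-1}^{1} of each monomial x^k gives [2/(k+1) if k even, 0 if k odd]. Integrating term-by-term (or equivalently evaluating the antiderivative F(x) = -x^5/5 - 3*x^4/4 - 2*x^3/3 + x^2 + 4*x at the endpoints):
  F(1) − F(−1) = 203/60 − (-173/60) = 94/15.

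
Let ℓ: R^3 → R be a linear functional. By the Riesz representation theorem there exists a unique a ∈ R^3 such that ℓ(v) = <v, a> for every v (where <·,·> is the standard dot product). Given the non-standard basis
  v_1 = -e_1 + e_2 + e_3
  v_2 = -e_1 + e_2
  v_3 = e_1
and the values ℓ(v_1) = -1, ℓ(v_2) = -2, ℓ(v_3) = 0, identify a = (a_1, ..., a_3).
a = (0, -2, 1)

Write a = (a_1, ..., a_3) in the standard basis. For each basis vector v_i, ℓ(v_i) = <v_i, a> is a linear equation in the a_j's. Collect the n equations into a matrix system V a = ℓ, where row i of V is v_i (expressed in the standard basis). Since V is invertible (lower-triangular with 1s on the diagonal, up to permutation), solve by back-substitution:
  V =
[[-1, 1, 1],
 [-1, 1, 0],
 [1, 0, 0]]
  V a = (-1, -2, 0)
Solving gives a = (0, -2, 1).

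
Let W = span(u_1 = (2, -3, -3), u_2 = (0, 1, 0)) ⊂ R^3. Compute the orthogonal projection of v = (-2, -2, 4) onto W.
proj_W(v) = (-32/13, -2, 48/13)

Set up U = [u_1 | ... | u_2] ∈ R^(3×2). The projector onto W = col(U) is P = U (U^T U)^(-1) U^T.
Compute U^T U =
  [22, -3]
  [-3, 1],
and U^T v = (-10, -2).
Solve U^T U · c = U^T v for the coefficients: c = (-16/13, -74/13). The projection is proj_W(v) = U c.
Check: (v - proj_W(v)) · u_1 = 0  (should be 0).
Check: (v - proj_W(v)) · u_2 = 0  (should be 0).
Result: proj_W(v) = (-32/13, -2, 48/13).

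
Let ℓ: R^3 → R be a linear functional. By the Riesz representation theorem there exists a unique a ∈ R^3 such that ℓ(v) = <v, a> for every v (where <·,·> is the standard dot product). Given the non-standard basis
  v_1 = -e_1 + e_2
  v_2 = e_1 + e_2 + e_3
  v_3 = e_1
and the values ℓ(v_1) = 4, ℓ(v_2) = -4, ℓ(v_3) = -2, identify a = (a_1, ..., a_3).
a = (-2, 2, -4)

Write a = (a_1, ..., a_3) in the standard basis. For each basis vector v_i, ℓ(v_i) = <v_i, a> is a linear equation in the a_j's. Collect the n equations into a matrix system V a = ℓ, where row i of V is v_i (expressed in the standard basis). Since V is invertible (lower-triangular with 1s on the diagonal, up to permutation), solve by back-substitution:
  V =
[[-1, 1, 0],
 [1, 1, 1],
 [1, 0, 0]]
  V a = (4, -4, -2)
Solving gives a = (-2, 2, -4).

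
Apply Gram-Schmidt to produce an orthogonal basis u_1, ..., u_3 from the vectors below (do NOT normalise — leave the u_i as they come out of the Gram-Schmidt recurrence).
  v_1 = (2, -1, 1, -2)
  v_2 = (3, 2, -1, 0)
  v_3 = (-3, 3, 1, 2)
Orthogonal basis:
  u_1 = (2, -1, 1, -2)
  u_2 = (12/5, 23/10, -13/10, 3/5)
  u_3 = (-69/131, 245/131, 283/131, -50/131)

Apply the Gram-Schmidt recurrence
  u_1 = v_1
  u_i = v_i − Σ_{j<i} ((v_i · u_j) / (u_j · u_j)) · u_j.

Step by step this gives:
  u_1 = (2, -1, 1, -2)
  u_2 = (12/5, 23/10, -13/10, 3/5)
  u_3 = (-69/131, 245/131, 283/131, -50/131)

Orthogonality check:
  u_2 · u_1 = 0 (should be 0)
  u_3 · u_1 = 0 (should be 0)
  u_3 · u_2 = 0 (should be 0)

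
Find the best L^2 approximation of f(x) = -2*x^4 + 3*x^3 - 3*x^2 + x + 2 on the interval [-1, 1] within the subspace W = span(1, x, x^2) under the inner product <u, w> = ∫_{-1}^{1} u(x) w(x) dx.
g(x) = -33*x^2/7 + 14*x/5 + 76/35

The best approximation g ∈ W is the orthogonal projection of f onto W. Writing g = a_0 + a_1 x + a_2 x^2, the coefficients solve the normal equations G · a = b where
  G_{ij} = <φ_i, φ_j> and b_i = <f, φ_i>, with φ_0 = 1, φ_1 = x, φ_2 = x^2.
G =
  [2, 0, 2/3]
  [0, 2/3, 0]
  [2/3, 0, 2/5],
b = (6/5, 28/15, -46/105).
Solving gives a_0 = 76/35, a_1 = 14/5, a_2 = -33/7, so
  g(x) = -33*x^2/7 + 14*x/5 + 76/35.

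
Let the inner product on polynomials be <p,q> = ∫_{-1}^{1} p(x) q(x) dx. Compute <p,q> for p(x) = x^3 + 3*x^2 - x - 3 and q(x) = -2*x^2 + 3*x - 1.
<p,q> = 24/5

Expand the product: p(x)·q(x) = -2*x^5 - 3*x^4 + 10*x^3 - 8*x + 3.
∫_{-1}^{1} of each monomial x^k gives [2/(k+1) if k even, 0 if k odd]. Integrating term-by-term (or equivalently evaluating the antiderivative F(x) = -x^6/3 - 3*x^5/5 + 5*x^4/2 - 4*x^2 + 3*x at the endpoints):
  F(1) − F(−1) = 17/30 − (-127/30) = 24/5.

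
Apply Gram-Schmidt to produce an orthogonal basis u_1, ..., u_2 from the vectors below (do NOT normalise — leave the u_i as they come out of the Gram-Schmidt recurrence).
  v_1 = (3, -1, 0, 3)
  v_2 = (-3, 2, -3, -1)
Orthogonal basis:
  u_1 = (3, -1, 0, 3)
  u_2 = (-15/19, 24/19, -3, 23/19)

Apply the Gram-Schmidt recurrence
  u_1 = v_1
  u_i = v_i − Σ_{j<i} ((v_i · u_j) / (u_j · u_j)) · u_j.

Step by step this gives:
  u_1 = (3, -1, 0, 3)
  u_2 = (-15/19, 24/19, -3, 23/19)

Orthogonality check:
  u_2 · u_1 = 0 (should be 0)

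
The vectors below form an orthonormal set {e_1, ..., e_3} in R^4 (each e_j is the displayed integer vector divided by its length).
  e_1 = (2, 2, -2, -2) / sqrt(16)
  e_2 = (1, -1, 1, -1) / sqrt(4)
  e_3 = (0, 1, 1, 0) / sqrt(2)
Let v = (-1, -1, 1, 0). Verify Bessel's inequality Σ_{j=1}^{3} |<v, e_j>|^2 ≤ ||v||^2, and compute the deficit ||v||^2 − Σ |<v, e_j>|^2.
Σ |<v, e_j>|^2 = 5/2; ||v||^2 = 3; deficit = 1/2

Write each e_j = u_j / sqrt(<u_j, u_j>) where u_j is the displayed integer vector. Then <v, e_j> = <v, u_j> / sqrt(<u_j, u_j>), so |<v, e_j>|^2 = <v, u_j>^2 / <u_j, u_j>.
Coefficients: <v, e_1> = -6/sqrt(16), <v, e_2> = 1/sqrt(4), <v, e_3> = 0/sqrt(2).
Square and sum: Σ |<v, e_j>|^2 = 5/2.
Compute ||v||^2 = v·v = 3.
Deficit = 3 − 5/2 = 1/2 ≥ 0, confirming Bessel's inequality. (The deficit equals ||v − Σ <v,e_j> e_j||^2, the squared distance from v to span{e_j}.)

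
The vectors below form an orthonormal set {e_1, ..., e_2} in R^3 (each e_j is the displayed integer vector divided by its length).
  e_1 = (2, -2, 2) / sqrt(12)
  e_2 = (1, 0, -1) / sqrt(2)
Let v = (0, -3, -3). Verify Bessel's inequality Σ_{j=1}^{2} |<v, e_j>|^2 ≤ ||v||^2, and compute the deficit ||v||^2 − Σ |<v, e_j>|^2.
Σ |<v, e_j>|^2 = 9/2; ||v||^2 = 18; deficit = 27/2

Write each e_j = u_j / sqrt(<u_j, u_j>) where u_j is the displayed integer vector. Then <v, e_j> = <v, u_j> / sqrt(<u_j, u_j>), so |<v, e_j>|^2 = <v, u_j>^2 / <u_j, u_j>.
Coefficients: <v, e_1> = 0/sqrt(12), <v, e_2> = 3/sqrt(2).
Square and sum: Σ |<v, e_j>|^2 = 9/2.
Compute ||v||^2 = v·v = 18.
Deficit = 18 − 9/2 = 27/2 ≥ 0, confirming Bessel's inequality. (The deficit equals ||v − Σ <v,e_j> e_j||^2, the squared distance from v to span{e_j}.)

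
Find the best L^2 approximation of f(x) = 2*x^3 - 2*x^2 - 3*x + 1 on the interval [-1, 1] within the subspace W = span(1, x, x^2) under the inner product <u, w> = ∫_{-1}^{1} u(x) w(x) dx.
g(x) = -2*x^2 - 9*x/5 + 1

The best approximation g ∈ W is the orthogonal projection of f onto W. Writing g = a_0 + a_1 x + a_2 x^2, the coefficients solve the normal equations G · a = b where
  G_{ij} = <φ_i, φ_j> and b_i = <f, φ_i>, with φ_0 = 1, φ_1 = x, φ_2 = x^2.
G =
  [2, 0, 2/3]
  [0, 2/3, 0]
  [2/3, 0, 2/5],
b = (2/3, -6/5, -2/15).
Solving gives a_0 = 1, a_1 = -9/5, a_2 = -2, so
  g(x) = -2*x^2 - 9*x/5 + 1.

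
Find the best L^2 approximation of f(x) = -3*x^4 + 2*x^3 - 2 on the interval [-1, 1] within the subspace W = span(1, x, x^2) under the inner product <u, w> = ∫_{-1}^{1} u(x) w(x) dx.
g(x) = -18*x^2/7 + 6*x/5 - 61/35

The best approximation g ∈ W is the orthogonal projection of f onto W. Writing g = a_0 + a_1 x + a_2 x^2, the coefficients solve the normal equations G · a = b where
  G_{ij} = <φ_i, φ_j> and b_i = <f, φ_i>, with φ_0 = 1, φ_1 = x, φ_2 = x^2.
G =
  [2, 0, 2/3]
  [0, 2/3, 0]
  [2/3, 0, 2/5],
b = (-26/5, 4/5, -46/21).
Solving gives a_0 = -61/35, a_1 = 6/5, a_2 = -18/7, so
  g(x) = -18*x^2/7 + 6*x/5 - 61/35.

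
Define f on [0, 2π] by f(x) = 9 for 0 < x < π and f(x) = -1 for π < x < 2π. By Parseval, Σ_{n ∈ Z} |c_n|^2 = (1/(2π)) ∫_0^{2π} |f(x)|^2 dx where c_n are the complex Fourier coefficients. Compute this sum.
Σ |c_n|^2 = 41

Parseval equates the L^2 energy of f (normalised by 1/(2π)) with the ℓ^2 sum of its Fourier coefficients: (1/(2π)) ∫_0^{2π} |f|^2 = Σ |c_n|^2.
Compute the left side: (1/(2π)) [∫_0^π 9^2 dx + ∫_π^{2π} (-1)^2 dx] = (1/(2π)) · (81π + 1π) = (81 + 1)/2 = 41.
So Σ_{n ∈ Z} |c_n|^2 = 41.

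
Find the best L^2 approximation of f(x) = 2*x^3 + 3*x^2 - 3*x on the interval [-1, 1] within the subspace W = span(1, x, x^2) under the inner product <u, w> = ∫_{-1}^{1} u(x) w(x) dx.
g(x) = 3*x^2 - 9*x/5

The best approximation g ∈ W is the orthogonal projection of f onto W. Writing g = a_0 + a_1 x + a_2 x^2, the coefficients solve the normal equations G · a = b where
  G_{ij} = <φ_i, φ_j> and b_i = <f, φ_i>, with φ_0 = 1, φ_1 = x, φ_2 = x^2.
G =
  [2, 0, 2/3]
  [0, 2/3, 0]
  [2/3, 0, 2/5],
b = (2, -6/5, 6/5).
Solving gives a_0 = 0, a_1 = -9/5, a_2 = 3, so
  g(x) = 3*x^2 - 9*x/5.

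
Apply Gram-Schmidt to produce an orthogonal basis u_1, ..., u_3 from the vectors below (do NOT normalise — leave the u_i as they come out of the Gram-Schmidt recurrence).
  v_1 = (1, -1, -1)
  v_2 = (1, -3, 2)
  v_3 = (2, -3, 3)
Orthogonal basis:
  u_1 = (1, -1, -1)
  u_2 = (1/3, -7/3, 8/3)
  u_3 = (35/38, 21/38, 7/19)

Apply the Gram-Schmidt recurrence
  u_1 = v_1
  u_i = v_i − Σ_{j<i} ((v_i · u_j) / (u_j · u_j)) · u_j.

Step by step this gives:
  u_1 = (1, -1, -1)
  u_2 = (1/3, -7/3, 8/3)
  u_3 = (35/38, 21/38, 7/19)

Orthogonality check:
  u_2 · u_1 = 0 (should be 0)
  u_3 · u_1 = 0 (should be 0)
  u_3 · u_2 = 0 (should be 0)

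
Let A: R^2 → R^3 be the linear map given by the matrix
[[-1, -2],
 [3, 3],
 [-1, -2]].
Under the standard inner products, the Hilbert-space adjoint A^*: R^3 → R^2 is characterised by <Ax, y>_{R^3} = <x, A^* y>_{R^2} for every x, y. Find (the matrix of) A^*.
A^* = A^T =
[[-1, 3, -1],
 [-2, 3, -2]]

For real matrices with standard dot products, the defining identity <Ax, y> = <x, A^* y> gives (Ax)^T y = x^T (A^*) y, i.e. x^T A^T y = x^T (A^*) y. Since this holds for all x, y, we must have A^* = A^T. Therefore
A^* =
[[-1, 3, -1],
 [-2, 3, -2]].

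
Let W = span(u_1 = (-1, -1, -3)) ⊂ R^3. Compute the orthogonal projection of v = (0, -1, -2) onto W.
proj_W(v) = (-7/11, -7/11, -21/11)

Set up U = [u_1 | ... | u_1] ∈ R^(3×1). The projector onto W = col(U) is P = U (U^T U)^(-1) U^T.
Compute U^T U =
  [11],
and U^T v = (7).
Solve U^T U · c = U^T v for the coefficients: c = (7/11). The projection is proj_W(v) = U c.
Check: (v - proj_W(v)) · u_1 = 0  (should be 0).
Result: proj_W(v) = (-7/11, -7/11, -21/11).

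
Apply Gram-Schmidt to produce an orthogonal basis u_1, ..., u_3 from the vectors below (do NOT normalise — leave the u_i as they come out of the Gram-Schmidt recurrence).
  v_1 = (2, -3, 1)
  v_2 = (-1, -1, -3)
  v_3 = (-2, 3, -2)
Orthogonal basis:
  u_1 = (2, -3, 1)
  u_2 = (-5/7, -10/7, -20/7)
  u_3 = (1/3, 1/6, -1/6)

Apply the Gram-Schmidt recurrence
  u_1 = v_1
  u_i = v_i − Σ_{j<i} ((v_i · u_j) / (u_j · u_j)) · u_j.

Step by step this gives:
  u_1 = (2, -3, 1)
  u_2 = (-5/7, -10/7, -20/7)
  u_3 = (1/3, 1/6, -1/6)

Orthogonality check:
  u_2 · u_1 = 0 (should be 0)
  u_3 · u_1 = 0 (should be 0)
  u_3 · u_2 = 0 (should be 0)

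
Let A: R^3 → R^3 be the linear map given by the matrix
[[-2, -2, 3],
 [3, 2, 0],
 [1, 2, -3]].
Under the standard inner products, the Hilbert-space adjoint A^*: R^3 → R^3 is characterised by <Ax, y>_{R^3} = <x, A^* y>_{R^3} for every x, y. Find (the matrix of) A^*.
A^* = A^T =
[[-2, 3, 1],
 [-2, 2, 2],
 [3, 0, -3]]

For real matrices with standard dot products, the defining identity <Ax, y> = <x, A^* y> gives (Ax)^T y = x^T (A^*) y, i.e. x^T A^T y = x^T (A^*) y. Since this holds for all x, y, we must have A^* = A^T. Therefore
A^* =
[[-2, 3, 1],
 [-2, 2, 2],
 [3, 0, -3]].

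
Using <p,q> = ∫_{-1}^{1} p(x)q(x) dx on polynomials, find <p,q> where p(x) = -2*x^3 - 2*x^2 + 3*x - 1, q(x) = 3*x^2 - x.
<p,q> = -28/5

Expand the product: p(x)·q(x) = -6*x^5 - 4*x^4 + 11*x^3 - 6*x^2 + x.
∫_{-1}^{1} of each monomial x^k gives [2/(k+1) if k even, 0 if k odd]. Integrating term-by-term (or equivalently evaluating the antiderivative F(x) = -x^6 - 4*x^5/5 + 11*x^4/4 - 2*x^3 + x^2/2 at the endpoints):
  F(1) − F(−1) = -11/20 − (101/20) = -28/5.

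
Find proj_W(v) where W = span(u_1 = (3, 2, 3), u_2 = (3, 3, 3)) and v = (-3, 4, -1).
proj_W(v) = (-2, 4, -2)

Set up U = [u_1 | ... | u_2] ∈ R^(3×2). The projector onto W = col(U) is P = U (U^T U)^(-1) U^T.
Compute U^T U =
  [22, 24]
  [24, 27],
and U^T v = (-4, 0).
Solve U^T U · c = U^T v for the coefficients: c = (-6, 16/3). The projection is proj_W(v) = U c.
Check: (v - proj_W(v)) · u_1 = 0  (should be 0).
Check: (v - proj_W(v)) · u_2 = 0  (should be 0).
Result: proj_W(v) = (-2, 4, -2).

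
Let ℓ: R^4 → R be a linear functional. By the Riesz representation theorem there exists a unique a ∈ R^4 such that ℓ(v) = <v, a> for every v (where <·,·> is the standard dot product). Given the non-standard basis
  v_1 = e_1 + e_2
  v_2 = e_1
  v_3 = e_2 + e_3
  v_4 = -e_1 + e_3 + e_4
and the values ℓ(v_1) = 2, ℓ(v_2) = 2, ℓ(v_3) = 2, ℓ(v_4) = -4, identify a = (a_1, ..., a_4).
a = (2, 0, 2, -4)

Write a = (a_1, ..., a_4) in the standard basis. For each basis vector v_i, ℓ(v_i) = <v_i, a> is a linear equation in the a_j's. Collect the n equations into a matrix system V a = ℓ, where row i of V is v_i (expressed in the standard basis). Since V is invertible (lower-triangular with 1s on the diagonal, up to permutation), solve by back-substitution:
  V =
[[1, 1, 0, 0],
 [1, 0, 0, 0],
 [0, 1, 1, 0],
 [-1, 0, 1, 1]]
  V a = (2, 2, 2, -4)
Solving gives a = (2, 0, 2, -4).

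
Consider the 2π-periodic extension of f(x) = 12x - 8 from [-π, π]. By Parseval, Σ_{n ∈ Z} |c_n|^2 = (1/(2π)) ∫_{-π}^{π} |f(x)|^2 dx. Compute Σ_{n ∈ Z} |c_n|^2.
Σ |c_n|^2 = 48π^2 + 64

Expand and integrate term by term over [-π, π]:
  ∫ (12x)^2 dx = 144·(2π^3/3); ∫ 2·12·(-8)·x dx = 0 (odd integrand); ∫ (-8)^2 dx = 64·2π.
So (1/(2π)) ∫_{-π}^{π} (12x - 8)^2 dx = 144π^2/3 + 64 = 48π^2 + 64.
Parseval ⇒ Σ |c_n|^2 = 48π^2 + 64.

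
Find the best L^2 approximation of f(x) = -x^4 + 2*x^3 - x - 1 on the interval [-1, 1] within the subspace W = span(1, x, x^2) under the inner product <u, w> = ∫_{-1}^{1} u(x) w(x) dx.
g(x) = -6*x^2/7 + x/5 - 32/35

The best approximation g ∈ W is the orthogonal projection of f onto W. Writing g = a_0 + a_1 x + a_2 x^2, the coefficients solve the normal equations G · a = b where
  G_{ij} = <φ_i, φ_j> and b_i = <f, φ_i>, with φ_0 = 1, φ_1 = x, φ_2 = x^2.
G =
  [2, 0, 2/3]
  [0, 2/3, 0]
  [2/3, 0, 2/5],
b = (-12/5, 2/15, -20/21).
Solving gives a_0 = -32/35, a_1 = 1/5, a_2 = -6/7, so
  g(x) = -6*x^2/7 + x/5 - 32/35.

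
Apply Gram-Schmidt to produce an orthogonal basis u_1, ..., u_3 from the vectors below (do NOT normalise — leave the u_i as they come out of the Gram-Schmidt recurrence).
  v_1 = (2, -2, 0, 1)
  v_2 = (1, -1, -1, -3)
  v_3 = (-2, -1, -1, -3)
Orthogonal basis:
  u_1 = (2, -2, 0, 1)
  u_2 = (7/9, -7/9, -1, -28/9)
  u_3 = (-162/107, -159/107, -21/107, 6/107)

Apply the Gram-Schmidt recurrence
  u_1 = v_1
  u_i = v_i − Σ_{j<i} ((v_i · u_j) / (u_j · u_j)) · u_j.

Step by step this gives:
  u_1 = (2, -2, 0, 1)
  u_2 = (7/9, -7/9, -1, -28/9)
  u_3 = (-162/107, -159/107, -21/107, 6/107)

Orthogonality check:
  u_2 · u_1 = 0 (should be 0)
  u_3 · u_1 = 0 (should be 0)
  u_3 · u_2 = 0 (should be 0)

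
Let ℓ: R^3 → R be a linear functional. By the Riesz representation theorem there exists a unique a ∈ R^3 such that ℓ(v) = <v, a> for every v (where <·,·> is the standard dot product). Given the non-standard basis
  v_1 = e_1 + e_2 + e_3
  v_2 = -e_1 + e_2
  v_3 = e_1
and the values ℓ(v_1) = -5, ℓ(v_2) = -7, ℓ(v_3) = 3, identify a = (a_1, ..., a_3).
a = (3, -4, -4)

Write a = (a_1, ..., a_3) in the standard basis. For each basis vector v_i, ℓ(v_i) = <v_i, a> is a linear equation in the a_j's. Collect the n equations into a matrix system V a = ℓ, where row i of V is v_i (expressed in the standard basis). Since V is invertible (lower-triangular with 1s on the diagonal, up to permutation), solve by back-substitution:
  V =
[[1, 1, 1],
 [-1, 1, 0],
 [1, 0, 0]]
  V a = (-5, -7, 3)
Solving gives a = (3, -4, -4).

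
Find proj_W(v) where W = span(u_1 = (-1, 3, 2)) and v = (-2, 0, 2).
proj_W(v) = (-3/7, 9/7, 6/7)

Set up U = [u_1 | ... | u_1] ∈ R^(3×1). The projector onto W = col(U) is P = U (U^T U)^(-1) U^T.
Compute U^T U =
  [14],
and U^T v = (6).
Solve U^T U · c = U^T v for the coefficients: c = (3/7). The projection is proj_W(v) = U c.
Check: (v - proj_W(v)) · u_1 = 0  (should be 0).
Result: proj_W(v) = (-3/7, 9/7, 6/7).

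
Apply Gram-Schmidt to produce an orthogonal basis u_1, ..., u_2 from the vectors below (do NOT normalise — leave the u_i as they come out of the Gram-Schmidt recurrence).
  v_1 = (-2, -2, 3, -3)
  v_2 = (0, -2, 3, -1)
Orthogonal basis:
  u_1 = (-2, -2, 3, -3)
  u_2 = (16/13, -10/13, 15/13, 11/13)

Apply the Gram-Schmidt recurrence
  u_1 = v_1
  u_i = v_i − Σ_{j<i} ((v_i · u_j) / (u_j · u_j)) · u_j.

Step by step this gives:
  u_1 = (-2, -2, 3, -3)
  u_2 = (16/13, -10/13, 15/13, 11/13)

Orthogonality check:
  u_2 · u_1 = 0 (should be 0)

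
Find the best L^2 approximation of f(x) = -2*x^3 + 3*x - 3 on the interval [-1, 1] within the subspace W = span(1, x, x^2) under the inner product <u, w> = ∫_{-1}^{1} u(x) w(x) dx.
g(x) = 9*x/5 - 3

The best approximation g ∈ W is the orthogonal projection of f onto W. Writing g = a_0 + a_1 x + a_2 x^2, the coefficients solve the normal equations G · a = b where
  G_{ij} = <φ_i, φ_j> and b_i = <f, φ_i>, with φ_0 = 1, φ_1 = x, φ_2 = x^2.
G =
  [2, 0, 2/3]
  [0, 2/3, 0]
  [2/3, 0, 2/5],
b = (-6, 6/5, -2).
Solving gives a_0 = -3, a_1 = 9/5, a_2 = 0, so
  g(x) = 9*x/5 - 3.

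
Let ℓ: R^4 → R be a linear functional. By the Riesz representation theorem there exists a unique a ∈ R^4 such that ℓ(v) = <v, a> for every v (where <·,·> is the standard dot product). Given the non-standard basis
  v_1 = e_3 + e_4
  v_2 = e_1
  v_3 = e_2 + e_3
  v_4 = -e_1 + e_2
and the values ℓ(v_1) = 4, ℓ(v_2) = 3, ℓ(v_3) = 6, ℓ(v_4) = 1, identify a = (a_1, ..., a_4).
a = (3, 4, 2, 2)

Write a = (a_1, ..., a_4) in the standard basis. For each basis vector v_i, ℓ(v_i) = <v_i, a> is a linear equation in the a_j's. Collect the n equations into a matrix system V a = ℓ, where row i of V is v_i (expressed in the standard basis). Since V is invertible (lower-triangular with 1s on the diagonal, up to permutation), solve by back-substitution:
  V =
[[0, 0, 1, 1],
 [1, 0, 0, 0],
 [0, 1, 1, 0],
 [-1, 1, 0, 0]]
  V a = (4, 3, 6, 1)
Solving gives a = (3, 4, 2, 2).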